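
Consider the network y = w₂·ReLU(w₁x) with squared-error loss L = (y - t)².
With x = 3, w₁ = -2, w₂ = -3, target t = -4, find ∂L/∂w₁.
∂L/∂w₁ = 0

Forward pass:
z = w₁x = -2×3 = -6
h = ReLU(-6) = 0
y = w₂h = -3×0 = 0

Backward pass:
∂L/∂y = 2(y - t) = 2(0 - -4) = 8
∂y/∂h = w₂ = -3
∂h/∂z = 0 (ReLU derivative)
∂z/∂w₁ = x = 3

∂L/∂w₁ = 8 × -3 × 0 × 3 = 0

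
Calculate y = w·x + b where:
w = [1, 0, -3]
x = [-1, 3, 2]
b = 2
y = -5

y = (1)(-1) + (0)(3) + (-3)(2) + 2 = -5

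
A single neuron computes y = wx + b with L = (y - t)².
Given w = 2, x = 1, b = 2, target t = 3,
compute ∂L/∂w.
∂L/∂w = 2

y = wx + b = (2)(1) + 2 = 4
∂L/∂y = 2(y - t) = 2(4 - 3) = 2
∂y/∂w = x = 1
∂L/∂w = ∂L/∂y · ∂y/∂w = 2 × 1 = 2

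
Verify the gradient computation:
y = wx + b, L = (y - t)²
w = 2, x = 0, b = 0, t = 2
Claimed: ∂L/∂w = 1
Incorrect

y = (2)(0) + 0 = 0
∂L/∂y = 2(y - t) = 2(0 - 2) = -4
∂y/∂w = x = 0
∂L/∂w = -4 × 0 = 0

Claimed value: 1
Incorrect: The correct gradient is 0.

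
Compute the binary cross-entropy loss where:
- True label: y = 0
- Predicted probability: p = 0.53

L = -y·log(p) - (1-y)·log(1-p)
L = 0.755

L = -0·log(0.53) - 1·log(0.47) = -log(0.47) = 0.755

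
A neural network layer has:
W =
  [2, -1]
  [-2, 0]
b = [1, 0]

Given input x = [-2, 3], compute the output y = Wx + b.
y = [-6, 4]

Wx = [2×-2 + -1×3, -2×-2 + 0×3]
   = [-7, 4]
y = Wx + b = [-7 + 1, 4 + 0] = [-6, 4]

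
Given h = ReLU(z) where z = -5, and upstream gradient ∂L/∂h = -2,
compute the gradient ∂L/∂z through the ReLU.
∂L/∂z = 0

h = ReLU(-5) = 0
Since z < 0: ∂h/∂z = 0
∂L/∂z = ∂L/∂h · ∂h/∂z = -2 × 0 = 0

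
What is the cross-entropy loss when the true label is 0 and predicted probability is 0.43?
L = 0.5621

L = -0·log(0.43) - 1·log(0.57) = -log(0.57) = 0.5621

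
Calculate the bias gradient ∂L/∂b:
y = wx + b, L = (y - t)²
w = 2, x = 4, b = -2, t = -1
∂L/∂b = 14

y = wx + b = (2)(4) + -2 = 6
∂L/∂y = 2(y - t) = 2(6 - -1) = 14
∂y/∂b = 1
∂L/∂b = ∂L/∂y · ∂y/∂b = 14 × 1 = 14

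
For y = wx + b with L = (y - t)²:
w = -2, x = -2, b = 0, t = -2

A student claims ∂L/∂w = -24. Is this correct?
Correct

y = (-2)(-2) + 0 = 4
∂L/∂y = 2(y - t) = 2(4 - -2) = 12
∂y/∂w = x = -2
∂L/∂w = 12 × -2 = -24

Claimed value: -24
Correct: The correct gradient is -24.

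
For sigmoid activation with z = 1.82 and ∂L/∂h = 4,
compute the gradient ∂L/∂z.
∂L/∂z = 0.48

σ(1.82) = 0.8606
σ'(1.82) = σ(1.82)(1 - σ(1.82)) = 0.8606 × 0.1394 = 0.12
∂L/∂z = ∂L/∂h · σ'(z) = 4 × 0.12 = 0.48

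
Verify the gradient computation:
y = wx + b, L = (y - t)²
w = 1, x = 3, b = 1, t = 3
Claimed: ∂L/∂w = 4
Incorrect

y = (1)(3) + 1 = 4
∂L/∂y = 2(y - t) = 2(4 - 3) = 2
∂y/∂w = x = 3
∂L/∂w = 2 × 3 = 6

Claimed value: 4
Incorrect: The correct gradient is 6.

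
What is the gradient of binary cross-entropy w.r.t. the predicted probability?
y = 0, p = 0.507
∂L/∂p = 2.028

∂L/∂p = -y/p + (1-y)/(1-p) = 0 + 1/0.493 = 2.028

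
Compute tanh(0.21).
0.207

tanh(0.21) = (e^(0.21) - e^(-0.21))/(e^(0.21) + e^(-0.21)) = 0.207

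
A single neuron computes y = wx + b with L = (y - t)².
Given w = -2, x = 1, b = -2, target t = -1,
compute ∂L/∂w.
∂L/∂w = -6

y = wx + b = (-2)(1) + -2 = -4
∂L/∂y = 2(y - t) = 2(-4 - -1) = -6
∂y/∂w = x = 1
∂L/∂w = ∂L/∂y · ∂y/∂w = -6 × 1 = -6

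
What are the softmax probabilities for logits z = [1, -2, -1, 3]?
p = [0.1166, 0.0058, 0.0158, 0.8618]

exp(z) = [2.718, 0.1353, 0.3679, 20.09]
Sum = 23.31
p = [0.1166, 0.0058, 0.0158, 0.8618]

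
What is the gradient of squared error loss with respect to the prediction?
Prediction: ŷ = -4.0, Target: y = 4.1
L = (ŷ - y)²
∂L/∂ŷ = -16.2

∂L/∂ŷ = 2(ŷ - y) = 2(-4.0 - 4.1) = 2(-8.1) = -16.2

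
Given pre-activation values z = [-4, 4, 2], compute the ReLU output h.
h = [0, 4, 2]

ReLU applied element-wise: max(0,-4)=0, max(0,4)=4, max(0,2)=2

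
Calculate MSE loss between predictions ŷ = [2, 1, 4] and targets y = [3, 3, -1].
MSE = 10

MSE = (1/3)((2-3)² + (1-3)² + (4--1)²) = (1/3)(1 + 4 + 25) = 10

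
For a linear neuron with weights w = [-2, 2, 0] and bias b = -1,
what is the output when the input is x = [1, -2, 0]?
y = -7

y = (-2)(1) + (2)(-2) + (0)(0) + -1 = -7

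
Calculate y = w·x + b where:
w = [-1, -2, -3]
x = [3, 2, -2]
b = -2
y = -3

y = (-1)(3) + (-2)(2) + (-3)(-2) + -2 = -3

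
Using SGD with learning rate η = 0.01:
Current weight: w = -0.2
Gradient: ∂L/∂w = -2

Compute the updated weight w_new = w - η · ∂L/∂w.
w_new = -0.18

w_new = w - η·∂L/∂w = -0.2 - 0.01×(-2) = -0.2 - (-0.02) = -0.18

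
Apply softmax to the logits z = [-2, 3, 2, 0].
p = [0.0047, 0.702, 0.2583, 0.035]

exp(z) = [0.1353, 20.09, 7.389, 1]
Sum = 28.61
p = [0.0047, 0.702, 0.2583, 0.035]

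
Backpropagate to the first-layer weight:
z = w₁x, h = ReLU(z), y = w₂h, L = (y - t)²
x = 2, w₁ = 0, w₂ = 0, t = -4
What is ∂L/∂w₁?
∂L/∂w₁ = 0

Forward pass:
z = w₁x = 0×2 = 0
h = ReLU(0) = 0
y = w₂h = 0×0 = 0

Backward pass:
∂L/∂y = 2(y - t) = 2(0 - -4) = 8
∂y/∂h = w₂ = 0
∂h/∂z = 0 (ReLU derivative)
∂z/∂w₁ = x = 2

∂L/∂w₁ = 8 × 0 × 0 × 2 = 0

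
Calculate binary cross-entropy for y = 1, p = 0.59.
L = 0.5276

L = -1·log(0.59) - 0·log(0.41) = -log(0.59) = 0.5276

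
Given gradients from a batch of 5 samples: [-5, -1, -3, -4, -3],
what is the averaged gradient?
Average gradient = -3.2

Average = (1/5)(-5 + -1 + -3 + -4 + -3) = -16/5 = -3.2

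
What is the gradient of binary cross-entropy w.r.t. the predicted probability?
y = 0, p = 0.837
∂L/∂p = 6.135

∂L/∂p = -y/p + (1-y)/(1-p) = 0 + 1/0.163 = 6.135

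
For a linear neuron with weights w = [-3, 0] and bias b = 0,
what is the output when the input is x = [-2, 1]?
y = 6

y = (-3)(-2) + (0)(1) + 0 = 6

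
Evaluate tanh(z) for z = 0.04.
0.03998

tanh(0.04) = (e^(0.04) - e^(-0.04))/(e^(0.04) + e^(-0.04)) = 0.03998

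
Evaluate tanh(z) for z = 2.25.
0.978

tanh(2.25) = (e^(2.25) - e^(-2.25))/(e^(2.25) + e^(-2.25)) = 0.978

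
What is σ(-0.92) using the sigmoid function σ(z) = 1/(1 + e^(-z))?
0.285

sigmoid(-0.92) = 1/(1 + e^(0.92)) = 1/(1 + 2.509) = 0.285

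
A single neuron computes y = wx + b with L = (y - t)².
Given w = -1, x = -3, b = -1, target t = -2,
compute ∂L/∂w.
∂L/∂w = -24

y = wx + b = (-1)(-3) + -1 = 2
∂L/∂y = 2(y - t) = 2(2 - -2) = 8
∂y/∂w = x = -3
∂L/∂w = ∂L/∂y · ∂y/∂w = 8 × -3 = -24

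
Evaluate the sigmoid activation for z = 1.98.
0.8787

sigmoid(1.98) = 1/(1 + e^(-1.98)) = 1/(1 + 0.1381) = 0.8787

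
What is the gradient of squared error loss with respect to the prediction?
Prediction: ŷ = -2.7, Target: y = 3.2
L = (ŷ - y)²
∂L/∂ŷ = -11.8

∂L/∂ŷ = 2(ŷ - y) = 2(-2.7 - 3.2) = 2(-5.9) = -11.8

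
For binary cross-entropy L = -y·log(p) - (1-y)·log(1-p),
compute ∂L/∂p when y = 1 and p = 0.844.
∂L/∂p = -1.185

∂L/∂p = -y/p + (1-y)/(1-p) = -1/0.844 + 0 = -1.185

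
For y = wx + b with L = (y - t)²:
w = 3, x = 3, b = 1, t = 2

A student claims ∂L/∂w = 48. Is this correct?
Correct

y = (3)(3) + 1 = 10
∂L/∂y = 2(y - t) = 2(10 - 2) = 16
∂y/∂w = x = 3
∂L/∂w = 16 × 3 = 48

Claimed value: 48
Correct: The correct gradient is 48.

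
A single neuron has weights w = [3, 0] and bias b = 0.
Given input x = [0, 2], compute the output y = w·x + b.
y = 0

y = (3)(0) + (0)(2) + 0 = 0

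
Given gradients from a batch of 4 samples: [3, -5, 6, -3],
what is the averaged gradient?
Average gradient = 0.25

Average = (1/4)(3 + -5 + 6 + -3) = 1/4 = 0.25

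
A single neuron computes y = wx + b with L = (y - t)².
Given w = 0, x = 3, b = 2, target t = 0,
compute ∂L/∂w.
∂L/∂w = 12

y = wx + b = (0)(3) + 2 = 2
∂L/∂y = 2(y - t) = 2(2 - 0) = 4
∂y/∂w = x = 3
∂L/∂w = ∂L/∂y · ∂y/∂w = 4 × 3 = 12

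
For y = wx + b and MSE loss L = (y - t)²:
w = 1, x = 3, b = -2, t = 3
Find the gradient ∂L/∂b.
∂L/∂b = -4

y = wx + b = (1)(3) + -2 = 1
∂L/∂y = 2(y - t) = 2(1 - 3) = -4
∂y/∂b = 1
∂L/∂b = ∂L/∂y · ∂y/∂b = -4 × 1 = -4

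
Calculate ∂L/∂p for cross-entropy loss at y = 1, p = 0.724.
∂L/∂p = -1.381

∂L/∂p = -y/p + (1-y)/(1-p) = -1/0.724 + 0 = -1.381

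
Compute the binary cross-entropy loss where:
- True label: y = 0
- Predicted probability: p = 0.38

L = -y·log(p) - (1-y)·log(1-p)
L = 0.478

L = -0·log(0.38) - 1·log(0.62) = -log(0.62) = 0.478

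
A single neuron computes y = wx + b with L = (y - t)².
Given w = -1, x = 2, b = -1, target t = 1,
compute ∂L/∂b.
∂L/∂b = -8

y = wx + b = (-1)(2) + -1 = -3
∂L/∂y = 2(y - t) = 2(-3 - 1) = -8
∂y/∂b = 1
∂L/∂b = ∂L/∂y · ∂y/∂b = -8 × 1 = -8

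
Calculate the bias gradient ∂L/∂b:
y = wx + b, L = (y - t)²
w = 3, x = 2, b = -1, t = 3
∂L/∂b = 4

y = wx + b = (3)(2) + -1 = 5
∂L/∂y = 2(y - t) = 2(5 - 3) = 4
∂y/∂b = 1
∂L/∂b = ∂L/∂y · ∂y/∂b = 4 × 1 = 4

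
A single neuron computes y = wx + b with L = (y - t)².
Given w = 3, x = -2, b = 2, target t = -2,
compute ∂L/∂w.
∂L/∂w = 8

y = wx + b = (3)(-2) + 2 = -4
∂L/∂y = 2(y - t) = 2(-4 - -2) = -4
∂y/∂w = x = -2
∂L/∂w = ∂L/∂y · ∂y/∂w = -4 × -2 = 8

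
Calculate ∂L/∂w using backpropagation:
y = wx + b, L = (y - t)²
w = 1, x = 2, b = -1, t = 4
∂L/∂w = -12

y = wx + b = (1)(2) + -1 = 1
∂L/∂y = 2(y - t) = 2(1 - 4) = -6
∂y/∂w = x = 2
∂L/∂w = ∂L/∂y · ∂y/∂w = -6 × 2 = -12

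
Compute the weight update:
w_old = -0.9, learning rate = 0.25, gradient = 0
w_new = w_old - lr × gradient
w_new = -0.9

w_new = w - η·∂L/∂w = -0.9 - 0.25×(0) = -0.9 - (0) = -0.9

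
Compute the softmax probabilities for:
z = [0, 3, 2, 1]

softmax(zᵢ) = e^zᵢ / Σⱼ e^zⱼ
p = [0.0321, 0.6439, 0.2369, 0.0871]

exp(z) = [1, 20.09, 7.389, 2.718]
Sum = 31.19
p = [0.0321, 0.6439, 0.2369, 0.0871]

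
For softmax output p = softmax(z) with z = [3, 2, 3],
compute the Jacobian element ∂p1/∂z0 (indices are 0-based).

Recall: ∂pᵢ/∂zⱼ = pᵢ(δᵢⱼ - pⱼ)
∂p1/∂z0 = -0.06561

p = softmax(z) = [0.4223, 0.1554, 0.4223]
p1 = 0.1554, p0 = 0.4223

∂p1/∂z0 = -p1 × p0 = -0.1554 × 0.4223 = -0.06561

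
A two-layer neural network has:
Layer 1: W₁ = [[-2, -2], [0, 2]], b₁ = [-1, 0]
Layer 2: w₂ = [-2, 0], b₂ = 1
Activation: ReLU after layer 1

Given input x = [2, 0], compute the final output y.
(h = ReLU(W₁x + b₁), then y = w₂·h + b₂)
y = 1

Layer 1 pre-activation: z₁ = [-5, 0]
After ReLU: h = [0, 0]
Layer 2 output: y = -2×0 + 0×0 + 1 = 1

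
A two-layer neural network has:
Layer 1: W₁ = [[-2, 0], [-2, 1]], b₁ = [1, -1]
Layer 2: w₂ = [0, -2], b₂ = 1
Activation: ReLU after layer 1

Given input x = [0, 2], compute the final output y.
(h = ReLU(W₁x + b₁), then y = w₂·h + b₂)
y = -1

Layer 1 pre-activation: z₁ = [1, 1]
After ReLU: h = [1, 1]
Layer 2 output: y = 0×1 + -2×1 + 1 = -1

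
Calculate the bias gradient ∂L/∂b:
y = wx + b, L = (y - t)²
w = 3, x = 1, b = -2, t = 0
∂L/∂b = 2

y = wx + b = (3)(1) + -2 = 1
∂L/∂y = 2(y - t) = 2(1 - 0) = 2
∂y/∂b = 1
∂L/∂b = ∂L/∂y · ∂y/∂b = 2 × 1 = 2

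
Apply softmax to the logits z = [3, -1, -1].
p = [0.9647, 0.0177, 0.0177]

exp(z) = [20.09, 0.3679, 0.3679]
Sum = 20.82
p = [0.9647, 0.0177, 0.0177]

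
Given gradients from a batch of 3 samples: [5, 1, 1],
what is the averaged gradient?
Average gradient = 2.333

Average = (1/3)(5 + 1 + 1) = 7/3 = 2.333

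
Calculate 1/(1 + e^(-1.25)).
0.7773

sigmoid(1.25) = 1/(1 + e^(-1.25)) = 1/(1 + 0.2865) = 0.7773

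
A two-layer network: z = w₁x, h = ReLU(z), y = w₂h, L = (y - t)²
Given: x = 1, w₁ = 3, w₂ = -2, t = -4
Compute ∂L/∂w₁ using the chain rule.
∂L/∂w₁ = 8

Forward pass:
z = w₁x = 3×1 = 3
h = ReLU(3) = 3
y = w₂h = -2×3 = -6

Backward pass:
∂L/∂y = 2(y - t) = 2(-6 - -4) = -4
∂y/∂h = w₂ = -2
∂h/∂z = 1 (ReLU derivative)
∂z/∂w₁ = x = 1

∂L/∂w₁ = -4 × -2 × 1 × 1 = 8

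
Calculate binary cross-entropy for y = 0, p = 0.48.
L = 0.6539

L = -0·log(0.48) - 1·log(0.52) = -log(0.52) = 0.6539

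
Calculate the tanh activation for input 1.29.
0.8591

tanh(1.29) = (e^(1.29) - e^(-1.29))/(e^(1.29) + e^(-1.29)) = 0.8591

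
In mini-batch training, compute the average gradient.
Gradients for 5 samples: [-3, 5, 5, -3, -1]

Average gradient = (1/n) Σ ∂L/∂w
Average gradient = 0.6

Average = (1/5)(-3 + 5 + 5 + -3 + -1) = 3/5 = 0.6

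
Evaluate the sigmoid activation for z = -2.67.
0.06477

sigmoid(-2.67) = 1/(1 + e^(2.67)) = 1/(1 + 14.44) = 0.06477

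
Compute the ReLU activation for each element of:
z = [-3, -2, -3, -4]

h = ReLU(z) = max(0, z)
h = [0, 0, 0, 0]

ReLU applied element-wise: max(0,-3)=0, max(0,-2)=0, max(0,-3)=0, max(0,-4)=0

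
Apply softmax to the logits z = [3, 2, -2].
p = [0.7275, 0.2676, 0.0049]

exp(z) = [20.09, 7.389, 0.1353]
Sum = 27.61
p = [0.7275, 0.2676, 0.0049]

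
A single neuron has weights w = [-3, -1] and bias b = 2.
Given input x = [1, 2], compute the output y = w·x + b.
y = -3

y = (-3)(1) + (-1)(2) + 2 = -3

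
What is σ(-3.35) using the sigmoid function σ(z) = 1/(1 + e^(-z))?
0.0339

sigmoid(-3.35) = 1/(1 + e^(3.35)) = 1/(1 + 28.5) = 0.0339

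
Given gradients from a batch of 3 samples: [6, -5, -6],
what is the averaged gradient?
Average gradient = -1.667

Average = (1/3)(6 + -5 + -6) = -5/3 = -1.667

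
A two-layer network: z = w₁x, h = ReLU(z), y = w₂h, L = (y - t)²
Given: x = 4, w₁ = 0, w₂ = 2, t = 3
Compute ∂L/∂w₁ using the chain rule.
∂L/∂w₁ = 0

Forward pass:
z = w₁x = 0×4 = 0
h = ReLU(0) = 0
y = w₂h = 2×0 = 0

Backward pass:
∂L/∂y = 2(y - t) = 2(0 - 3) = -6
∂y/∂h = w₂ = 2
∂h/∂z = 0 (ReLU derivative)
∂z/∂w₁ = x = 4

∂L/∂w₁ = -6 × 2 × 0 × 4 = 0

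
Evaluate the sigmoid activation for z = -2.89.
0.05265

sigmoid(-2.89) = 1/(1 + e^(2.89)) = 1/(1 + 17.99) = 0.05265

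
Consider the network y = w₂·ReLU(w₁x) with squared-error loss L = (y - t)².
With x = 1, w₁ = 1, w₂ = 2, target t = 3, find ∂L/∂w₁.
∂L/∂w₁ = -4

Forward pass:
z = w₁x = 1×1 = 1
h = ReLU(1) = 1
y = w₂h = 2×1 = 2

Backward pass:
∂L/∂y = 2(y - t) = 2(2 - 3) = -2
∂y/∂h = w₂ = 2
∂h/∂z = 1 (ReLU derivative)
∂z/∂w₁ = x = 1

∂L/∂w₁ = -2 × 2 × 1 × 1 = -4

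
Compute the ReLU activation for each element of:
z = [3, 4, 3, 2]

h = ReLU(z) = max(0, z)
h = [3, 4, 3, 2]

ReLU applied element-wise: max(0,3)=3, max(0,4)=4, max(0,3)=3, max(0,2)=2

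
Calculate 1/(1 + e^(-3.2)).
0.9608

sigmoid(3.2) = 1/(1 + e^(-3.2)) = 1/(1 + 0.04076) = 0.9608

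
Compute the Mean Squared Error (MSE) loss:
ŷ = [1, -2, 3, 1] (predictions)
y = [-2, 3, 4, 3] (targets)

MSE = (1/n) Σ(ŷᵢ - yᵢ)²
MSE = 9.75

MSE = (1/4)((1--2)² + (-2-3)² + (3-4)² + (1-3)²) = (1/4)(9 + 25 + 1 + 4) = 9.75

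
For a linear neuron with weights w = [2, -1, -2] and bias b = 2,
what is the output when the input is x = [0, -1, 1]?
y = 1

y = (2)(0) + (-1)(-1) + (-2)(1) + 2 = 1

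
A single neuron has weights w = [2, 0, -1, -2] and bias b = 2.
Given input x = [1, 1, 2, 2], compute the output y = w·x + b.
y = -2

y = (2)(1) + (0)(1) + (-1)(2) + (-2)(2) + 2 = -2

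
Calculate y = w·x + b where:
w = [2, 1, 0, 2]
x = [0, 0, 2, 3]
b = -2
y = 4

y = (2)(0) + (1)(0) + (0)(2) + (2)(3) + -2 = 4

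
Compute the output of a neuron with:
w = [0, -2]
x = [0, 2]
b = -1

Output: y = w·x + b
y = -5

y = (0)(0) + (-2)(2) + -1 = -5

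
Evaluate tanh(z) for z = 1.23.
0.8426

tanh(1.23) = (e^(1.23) - e^(-1.23))/(e^(1.23) + e^(-1.23)) = 0.8426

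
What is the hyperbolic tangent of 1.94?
0.9595

tanh(1.94) = (e^(1.94) - e^(-1.94))/(e^(1.94) + e^(-1.94)) = 0.9595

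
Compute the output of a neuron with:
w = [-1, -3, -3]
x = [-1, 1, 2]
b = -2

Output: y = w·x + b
y = -10

y = (-1)(-1) + (-3)(1) + (-3)(2) + -2 = -10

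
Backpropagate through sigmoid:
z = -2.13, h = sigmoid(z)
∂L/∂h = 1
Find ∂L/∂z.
∂L/∂z = 0.09493

σ(-2.13) = 0.1062
σ'(-2.13) = σ(-2.13)(1 - σ(-2.13)) = 0.1062 × 0.8938 = 0.09493
∂L/∂z = ∂L/∂h · σ'(z) = 1 × 0.09493 = 0.09493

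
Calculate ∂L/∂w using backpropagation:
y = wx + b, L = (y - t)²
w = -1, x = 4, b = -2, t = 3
∂L/∂w = -72

y = wx + b = (-1)(4) + -2 = -6
∂L/∂y = 2(y - t) = 2(-6 - 3) = -18
∂y/∂w = x = 4
∂L/∂w = ∂L/∂y · ∂y/∂w = -18 × 4 = -72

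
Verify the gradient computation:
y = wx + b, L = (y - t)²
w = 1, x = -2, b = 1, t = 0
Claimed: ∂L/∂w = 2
Incorrect

y = (1)(-2) + 1 = -1
∂L/∂y = 2(y - t) = 2(-1 - 0) = -2
∂y/∂w = x = -2
∂L/∂w = -2 × -2 = 4

Claimed value: 2
Incorrect: The correct gradient is 4.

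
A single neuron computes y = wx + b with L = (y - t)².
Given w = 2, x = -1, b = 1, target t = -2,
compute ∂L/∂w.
∂L/∂w = -2

y = wx + b = (2)(-1) + 1 = -1
∂L/∂y = 2(y - t) = 2(-1 - -2) = 2
∂y/∂w = x = -1
∂L/∂w = ∂L/∂y · ∂y/∂w = 2 × -1 = -2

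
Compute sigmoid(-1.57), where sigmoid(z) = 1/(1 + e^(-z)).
0.1722

sigmoid(-1.57) = 1/(1 + e^(1.57)) = 1/(1 + 4.807) = 0.1722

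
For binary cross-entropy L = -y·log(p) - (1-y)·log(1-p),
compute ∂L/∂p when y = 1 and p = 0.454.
∂L/∂p = -2.203

∂L/∂p = -y/p + (1-y)/(1-p) = -1/0.454 + 0 = -2.203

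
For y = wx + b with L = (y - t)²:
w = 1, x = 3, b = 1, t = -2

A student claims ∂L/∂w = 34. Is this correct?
Incorrect

y = (1)(3) + 1 = 4
∂L/∂y = 2(y - t) = 2(4 - -2) = 12
∂y/∂w = x = 3
∂L/∂w = 12 × 3 = 36

Claimed value: 34
Incorrect: The correct gradient is 36.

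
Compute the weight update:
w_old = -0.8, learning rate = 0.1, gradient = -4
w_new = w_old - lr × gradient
w_new = -0.4

w_new = w - η·∂L/∂w = -0.8 - 0.1×(-4) = -0.8 - (-0.4) = -0.4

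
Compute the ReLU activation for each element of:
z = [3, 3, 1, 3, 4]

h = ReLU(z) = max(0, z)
h = [3, 3, 1, 3, 4]

ReLU applied element-wise: max(0,3)=3, max(0,3)=3, max(0,1)=1, max(0,3)=3, max(0,4)=4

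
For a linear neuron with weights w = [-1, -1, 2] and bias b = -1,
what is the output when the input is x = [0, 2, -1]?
y = -5

y = (-1)(0) + (-1)(2) + (2)(-1) + -1 = -5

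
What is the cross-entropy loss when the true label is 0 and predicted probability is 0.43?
L = 0.5621

L = -0·log(0.43) - 1·log(0.57) = -log(0.57) = 0.5621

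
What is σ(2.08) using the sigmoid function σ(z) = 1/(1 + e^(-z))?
0.8889

sigmoid(2.08) = 1/(1 + e^(-2.08)) = 1/(1 + 0.1249) = 0.8889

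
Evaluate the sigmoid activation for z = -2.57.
0.07109

sigmoid(-2.57) = 1/(1 + e^(2.57)) = 1/(1 + 13.07) = 0.07109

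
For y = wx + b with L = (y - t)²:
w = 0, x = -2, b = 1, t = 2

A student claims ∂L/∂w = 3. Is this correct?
Incorrect

y = (0)(-2) + 1 = 1
∂L/∂y = 2(y - t) = 2(1 - 2) = -2
∂y/∂w = x = -2
∂L/∂w = -2 × -2 = 4

Claimed value: 3
Incorrect: The correct gradient is 4.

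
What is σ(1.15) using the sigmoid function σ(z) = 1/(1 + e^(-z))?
0.7595

sigmoid(1.15) = 1/(1 + e^(-1.15)) = 1/(1 + 0.3166) = 0.7595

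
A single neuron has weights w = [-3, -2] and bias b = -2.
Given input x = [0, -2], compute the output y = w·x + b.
y = 2

y = (-3)(0) + (-2)(-2) + -2 = 2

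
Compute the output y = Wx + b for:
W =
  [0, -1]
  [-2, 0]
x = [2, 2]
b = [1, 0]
y = [-1, -4]

Wx = [0×2 + -1×2, -2×2 + 0×2]
   = [-2, -4]
y = Wx + b = [-2 + 1, -4 + 0] = [-1, -4]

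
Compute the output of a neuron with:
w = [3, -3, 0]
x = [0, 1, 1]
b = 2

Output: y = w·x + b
y = -1

y = (3)(0) + (-3)(1) + (0)(1) + 2 = -1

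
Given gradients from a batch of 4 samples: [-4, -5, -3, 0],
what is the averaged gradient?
Average gradient = -3

Average = (1/4)(-4 + -5 + -3 + 0) = -12/4 = -3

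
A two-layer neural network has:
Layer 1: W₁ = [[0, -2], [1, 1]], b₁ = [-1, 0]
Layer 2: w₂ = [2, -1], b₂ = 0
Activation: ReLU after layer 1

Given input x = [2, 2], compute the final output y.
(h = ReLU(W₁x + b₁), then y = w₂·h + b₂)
y = -4

Layer 1 pre-activation: z₁ = [-5, 4]
After ReLU: h = [0, 4]
Layer 2 output: y = 2×0 + -1×4 + 0 = -4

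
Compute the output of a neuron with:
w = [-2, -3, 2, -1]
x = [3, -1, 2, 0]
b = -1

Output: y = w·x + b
y = 0

y = (-2)(3) + (-3)(-1) + (2)(2) + (-1)(0) + -1 = 0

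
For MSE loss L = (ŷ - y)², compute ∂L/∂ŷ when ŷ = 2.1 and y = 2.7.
∂L/∂ŷ = -1.2

∂L/∂ŷ = 2(ŷ - y) = 2(2.1 - 2.7) = 2(-0.6) = -1.2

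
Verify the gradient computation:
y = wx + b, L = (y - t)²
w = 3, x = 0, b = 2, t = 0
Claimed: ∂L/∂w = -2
Incorrect

y = (3)(0) + 2 = 2
∂L/∂y = 2(y - t) = 2(2 - 0) = 4
∂y/∂w = x = 0
∂L/∂w = 4 × 0 = 0

Claimed value: -2
Incorrect: The correct gradient is 0.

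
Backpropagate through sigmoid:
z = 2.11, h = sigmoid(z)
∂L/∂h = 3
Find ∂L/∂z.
∂L/∂z = 0.2893

σ(2.11) = 0.8919
σ'(2.11) = σ(2.11)(1 - σ(2.11)) = 0.8919 × 0.1081 = 0.09644
∂L/∂z = ∂L/∂h · σ'(z) = 3 × 0.09644 = 0.2893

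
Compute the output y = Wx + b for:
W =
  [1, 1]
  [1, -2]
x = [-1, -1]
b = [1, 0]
y = [-1, 1]

Wx = [1×-1 + 1×-1, 1×-1 + -2×-1]
   = [-2, 1]
y = Wx + b = [-2 + 1, 1 + 0] = [-1, 1]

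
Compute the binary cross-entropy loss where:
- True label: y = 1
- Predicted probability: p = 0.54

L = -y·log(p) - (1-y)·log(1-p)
L = 0.6162

L = -1·log(0.54) - 0·log(0.46) = -log(0.54) = 0.6162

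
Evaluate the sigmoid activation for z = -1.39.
0.1994

sigmoid(-1.39) = 1/(1 + e^(1.39)) = 1/(1 + 4.015) = 0.1994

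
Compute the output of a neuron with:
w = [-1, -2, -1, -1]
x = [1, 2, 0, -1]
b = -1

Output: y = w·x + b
y = -5

y = (-1)(1) + (-2)(2) + (-1)(0) + (-1)(-1) + -1 = -5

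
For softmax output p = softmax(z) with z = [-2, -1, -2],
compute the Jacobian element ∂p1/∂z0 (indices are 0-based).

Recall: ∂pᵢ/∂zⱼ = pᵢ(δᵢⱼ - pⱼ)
∂p1/∂z0 = -0.1221

p = softmax(z) = [0.2119, 0.5761, 0.2119]
p1 = 0.5761, p0 = 0.2119

∂p1/∂z0 = -p1 × p0 = -0.5761 × 0.2119 = -0.1221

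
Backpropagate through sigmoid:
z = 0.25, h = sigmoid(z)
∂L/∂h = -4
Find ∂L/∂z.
∂L/∂z = -0.9845

σ(0.25) = 0.5622
σ'(0.25) = σ(0.25)(1 - σ(0.25)) = 0.5622 × 0.4378 = 0.2461
∂L/∂z = ∂L/∂h · σ'(z) = -4 × 0.2461 = -0.9845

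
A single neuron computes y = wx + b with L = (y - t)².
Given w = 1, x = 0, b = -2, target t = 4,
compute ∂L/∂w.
∂L/∂w = 0

y = wx + b = (1)(0) + -2 = -2
∂L/∂y = 2(y - t) = 2(-2 - 4) = -12
∂y/∂w = x = 0
∂L/∂w = ∂L/∂y · ∂y/∂w = -12 × 0 = 0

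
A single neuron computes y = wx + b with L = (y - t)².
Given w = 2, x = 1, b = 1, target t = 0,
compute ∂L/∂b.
∂L/∂b = 6

y = wx + b = (2)(1) + 1 = 3
∂L/∂y = 2(y - t) = 2(3 - 0) = 6
∂y/∂b = 1
∂L/∂b = ∂L/∂y · ∂y/∂b = 6 × 1 = 6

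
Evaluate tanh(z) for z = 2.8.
0.9926

tanh(2.8) = (e^(2.8) - e^(-2.8))/(e^(2.8) + e^(-2.8)) = 0.9926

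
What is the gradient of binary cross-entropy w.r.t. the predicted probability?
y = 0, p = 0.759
∂L/∂p = 4.149

∂L/∂p = -y/p + (1-y)/(1-p) = 0 + 1/0.241 = 4.149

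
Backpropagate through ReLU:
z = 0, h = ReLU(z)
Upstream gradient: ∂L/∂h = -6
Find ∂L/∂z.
∂L/∂z = 0

h = ReLU(0) = 0
At z = 0: ∂h/∂z = 0 (by convention)
∂L/∂z = ∂L/∂h · ∂h/∂z = -6 × 0 = 0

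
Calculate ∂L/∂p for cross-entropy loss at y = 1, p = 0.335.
∂L/∂p = -2.985

∂L/∂p = -y/p + (1-y)/(1-p) = -1/0.335 + 0 = -2.985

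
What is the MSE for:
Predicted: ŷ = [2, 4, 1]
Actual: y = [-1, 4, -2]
MSE = 6

MSE = (1/3)((2--1)² + (4-4)² + (1--2)²) = (1/3)(9 + 0 + 9) = 6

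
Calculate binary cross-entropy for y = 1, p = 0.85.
L = 0.1625

L = -1·log(0.85) - 0·log(0.15) = -log(0.85) = 0.1625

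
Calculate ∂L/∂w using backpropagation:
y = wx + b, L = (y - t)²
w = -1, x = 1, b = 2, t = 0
∂L/∂w = 2

y = wx + b = (-1)(1) + 2 = 1
∂L/∂y = 2(y - t) = 2(1 - 0) = 2
∂y/∂w = x = 1
∂L/∂w = ∂L/∂y · ∂y/∂w = 2 × 1 = 2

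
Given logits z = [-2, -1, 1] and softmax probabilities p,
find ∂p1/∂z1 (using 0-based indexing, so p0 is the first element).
∂p1/∂z1 = 0.1012

p = softmax(z) = [0.04201, 0.1142, 0.8438]
p1 = 0.1142

∂p1/∂z1 = p1(1 - p1) = 0.1142 × (1 - 0.1142) = 0.1012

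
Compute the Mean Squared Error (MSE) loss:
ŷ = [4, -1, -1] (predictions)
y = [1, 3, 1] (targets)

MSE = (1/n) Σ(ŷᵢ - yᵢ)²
MSE = 9.667

MSE = (1/3)((4-1)² + (-1-3)² + (-1-1)²) = (1/3)(9 + 16 + 4) = 9.667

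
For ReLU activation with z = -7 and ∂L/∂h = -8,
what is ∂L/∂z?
∂L/∂z = 0

h = ReLU(-7) = 0
Since z < 0: ∂h/∂z = 0
∂L/∂z = ∂L/∂h · ∂h/∂z = -8 × 0 = 0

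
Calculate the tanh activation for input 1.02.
0.7699

tanh(1.02) = (e^(1.02) - e^(-1.02))/(e^(1.02) + e^(-1.02)) = 0.7699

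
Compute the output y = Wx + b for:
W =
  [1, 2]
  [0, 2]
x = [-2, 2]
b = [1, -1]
y = [3, 3]

Wx = [1×-2 + 2×2, 0×-2 + 2×2]
   = [2, 4]
y = Wx + b = [2 + 1, 4 + -1] = [3, 3]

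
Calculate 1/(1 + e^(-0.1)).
0.525

sigmoid(0.1) = 1/(1 + e^(-0.1)) = 1/(1 + 0.9048) = 0.525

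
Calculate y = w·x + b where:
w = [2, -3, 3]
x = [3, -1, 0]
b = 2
y = 11

y = (2)(3) + (-3)(-1) + (3)(0) + 2 = 11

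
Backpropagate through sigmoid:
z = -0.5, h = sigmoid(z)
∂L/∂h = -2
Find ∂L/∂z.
∂L/∂z = -0.47

σ(-0.5) = 0.3775
σ'(-0.5) = σ(-0.5)(1 - σ(-0.5)) = 0.3775 × 0.6225 = 0.235
∂L/∂z = ∂L/∂h · σ'(z) = -2 × 0.235 = -0.47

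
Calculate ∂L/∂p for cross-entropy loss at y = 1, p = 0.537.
∂L/∂p = -1.862

∂L/∂p = -y/p + (1-y)/(1-p) = -1/0.537 + 0 = -1.862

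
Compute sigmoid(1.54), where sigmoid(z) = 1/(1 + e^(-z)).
0.8235

sigmoid(1.54) = 1/(1 + e^(-1.54)) = 1/(1 + 0.2144) = 0.8235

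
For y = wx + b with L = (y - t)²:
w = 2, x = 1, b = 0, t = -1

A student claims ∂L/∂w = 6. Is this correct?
Correct

y = (2)(1) + 0 = 2
∂L/∂y = 2(y - t) = 2(2 - -1) = 6
∂y/∂w = x = 1
∂L/∂w = 6 × 1 = 6

Claimed value: 6
Correct: The correct gradient is 6.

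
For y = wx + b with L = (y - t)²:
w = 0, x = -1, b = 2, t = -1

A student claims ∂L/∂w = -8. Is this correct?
Incorrect

y = (0)(-1) + 2 = 2
∂L/∂y = 2(y - t) = 2(2 - -1) = 6
∂y/∂w = x = -1
∂L/∂w = 6 × -1 = -6

Claimed value: -8
Incorrect: The correct gradient is -6.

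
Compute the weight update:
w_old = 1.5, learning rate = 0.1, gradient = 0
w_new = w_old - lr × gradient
w_new = 1.5

w_new = w - η·∂L/∂w = 1.5 - 0.1×(0) = 1.5 - (0) = 1.5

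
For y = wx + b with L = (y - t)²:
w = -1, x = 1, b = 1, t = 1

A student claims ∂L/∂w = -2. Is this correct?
Correct

y = (-1)(1) + 1 = 0
∂L/∂y = 2(y - t) = 2(0 - 1) = -2
∂y/∂w = x = 1
∂L/∂w = -2 × 1 = -2

Claimed value: -2
Correct: The correct gradient is -2.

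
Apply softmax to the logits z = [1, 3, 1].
p = [0.1065, 0.787, 0.1065]

exp(z) = [2.718, 20.09, 2.718]
Sum = 25.52
p = [0.1065, 0.787, 0.1065]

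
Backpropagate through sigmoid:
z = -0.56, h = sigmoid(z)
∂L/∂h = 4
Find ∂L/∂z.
∂L/∂z = 0.9255

σ(-0.56) = 0.3635
σ'(-0.56) = σ(-0.56)(1 - σ(-0.56)) = 0.3635 × 0.6365 = 0.2314
∂L/∂z = ∂L/∂h · σ'(z) = 4 × 0.2314 = 0.9255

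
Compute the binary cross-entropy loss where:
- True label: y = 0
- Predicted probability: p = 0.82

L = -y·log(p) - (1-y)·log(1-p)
L = 1.715

L = -0·log(0.82) - 1·log(0.18) = -log(0.18) = 1.715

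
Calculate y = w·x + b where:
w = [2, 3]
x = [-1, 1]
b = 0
y = 1

y = (2)(-1) + (3)(1) + 0 = 1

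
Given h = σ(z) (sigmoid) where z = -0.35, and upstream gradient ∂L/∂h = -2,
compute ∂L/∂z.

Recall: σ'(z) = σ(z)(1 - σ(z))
∂L/∂z = -0.485

σ(-0.35) = 0.4134
σ'(-0.35) = σ(-0.35)(1 - σ(-0.35)) = 0.4134 × 0.5866 = 0.2425
∂L/∂z = ∂L/∂h · σ'(z) = -2 × 0.2425 = -0.485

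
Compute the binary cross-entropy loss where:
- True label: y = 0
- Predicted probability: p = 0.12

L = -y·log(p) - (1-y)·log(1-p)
L = 0.1278

L = -0·log(0.12) - 1·log(0.88) = -log(0.88) = 0.1278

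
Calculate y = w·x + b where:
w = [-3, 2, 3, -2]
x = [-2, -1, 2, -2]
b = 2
y = 16

y = (-3)(-2) + (2)(-1) + (3)(2) + (-2)(-2) + 2 = 16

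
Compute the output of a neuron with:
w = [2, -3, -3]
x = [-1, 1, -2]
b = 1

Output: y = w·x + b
y = 2

y = (2)(-1) + (-3)(1) + (-3)(-2) + 1 = 2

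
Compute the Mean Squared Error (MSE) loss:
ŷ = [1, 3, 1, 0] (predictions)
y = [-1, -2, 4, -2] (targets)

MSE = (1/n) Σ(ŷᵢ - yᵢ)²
MSE = 10.5

MSE = (1/4)((1--1)² + (3--2)² + (1-4)² + (0--2)²) = (1/4)(4 + 25 + 9 + 4) = 10.5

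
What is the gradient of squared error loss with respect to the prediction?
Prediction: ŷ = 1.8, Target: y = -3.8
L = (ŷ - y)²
∂L/∂ŷ = 11.2

∂L/∂ŷ = 2(ŷ - y) = 2(1.8 - -3.8) = 2(5.6) = 11.2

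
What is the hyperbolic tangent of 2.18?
0.9748

tanh(2.18) = (e^(2.18) - e^(-2.18))/(e^(2.18) + e^(-2.18)) = 0.9748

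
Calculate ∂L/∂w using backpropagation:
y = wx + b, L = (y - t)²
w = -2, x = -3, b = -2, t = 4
∂L/∂w = 0

y = wx + b = (-2)(-3) + -2 = 4
∂L/∂y = 2(y - t) = 2(4 - 4) = 0
∂y/∂w = x = -3
∂L/∂w = ∂L/∂y · ∂y/∂w = 0 × -3 = 0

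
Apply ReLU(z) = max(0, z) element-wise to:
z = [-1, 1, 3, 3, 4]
h = [0, 1, 3, 3, 4]

ReLU applied element-wise: max(0,-1)=0, max(0,1)=1, max(0,3)=3, max(0,3)=3, max(0,4)=4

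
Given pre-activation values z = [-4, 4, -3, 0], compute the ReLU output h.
h = [0, 4, 0, 0]

ReLU applied element-wise: max(0,-4)=0, max(0,4)=4, max(0,-3)=0, max(0,0)=0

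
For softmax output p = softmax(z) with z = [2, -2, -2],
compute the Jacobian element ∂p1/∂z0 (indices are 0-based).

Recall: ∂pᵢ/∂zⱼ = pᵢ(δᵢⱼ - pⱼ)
∂p1/∂z0 = -0.01704

p = softmax(z) = [0.9647, 0.01767, 0.01767]
p1 = 0.01767, p0 = 0.9647

∂p1/∂z0 = -p1 × p0 = -0.01767 × 0.9647 = -0.01704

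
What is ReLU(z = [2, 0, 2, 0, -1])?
h = [2, 0, 2, 0, 0]

ReLU applied element-wise: max(0,2)=2, max(0,0)=0, max(0,2)=2, max(0,0)=0, max(0,-1)=0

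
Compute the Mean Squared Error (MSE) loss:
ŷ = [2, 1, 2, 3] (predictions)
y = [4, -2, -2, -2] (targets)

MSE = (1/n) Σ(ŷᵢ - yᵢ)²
MSE = 13.5

MSE = (1/4)((2-4)² + (1--2)² + (2--2)² + (3--2)²) = (1/4)(4 + 9 + 16 + 25) = 13.5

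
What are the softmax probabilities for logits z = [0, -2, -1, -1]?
p = [0.5344, 0.0723, 0.1966, 0.1966]

exp(z) = [1, 0.1353, 0.3679, 0.3679]
Sum = 1.871
p = [0.5344, 0.0723, 0.1966, 0.1966]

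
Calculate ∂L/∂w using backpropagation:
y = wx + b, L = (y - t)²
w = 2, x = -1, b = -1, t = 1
∂L/∂w = 8

y = wx + b = (2)(-1) + -1 = -3
∂L/∂y = 2(y - t) = 2(-3 - 1) = -8
∂y/∂w = x = -1
∂L/∂w = ∂L/∂y · ∂y/∂w = -8 × -1 = 8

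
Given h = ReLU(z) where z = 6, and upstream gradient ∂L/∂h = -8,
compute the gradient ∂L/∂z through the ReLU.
∂L/∂z = -8

h = ReLU(6) = 6
Since z > 0: ∂h/∂z = 1
∂L/∂z = ∂L/∂h · ∂h/∂z = -8 × 1 = -8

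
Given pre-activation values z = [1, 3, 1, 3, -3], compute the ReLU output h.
h = [1, 3, 1, 3, 0]

ReLU applied element-wise: max(0,1)=1, max(0,3)=3, max(0,1)=1, max(0,3)=3, max(0,-3)=0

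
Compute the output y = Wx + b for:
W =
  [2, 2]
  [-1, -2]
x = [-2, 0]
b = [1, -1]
y = [-3, 1]

Wx = [2×-2 + 2×0, -1×-2 + -2×0]
   = [-4, 2]
y = Wx + b = [-4 + 1, 2 + -1] = [-3, 1]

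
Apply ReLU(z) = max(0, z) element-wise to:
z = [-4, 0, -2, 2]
h = [0, 0, 0, 2]

ReLU applied element-wise: max(0,-4)=0, max(0,0)=0, max(0,-2)=0, max(0,2)=2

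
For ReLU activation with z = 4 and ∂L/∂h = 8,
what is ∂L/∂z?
∂L/∂z = 8

h = ReLU(4) = 4
Since z > 0: ∂h/∂z = 1
∂L/∂z = ∂L/∂h · ∂h/∂z = 8 × 1 = 8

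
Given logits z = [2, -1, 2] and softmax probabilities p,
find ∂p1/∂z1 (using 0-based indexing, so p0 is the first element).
∂p1/∂z1 = 0.0237

p = softmax(z) = [0.4879, 0.02429, 0.4879]
p1 = 0.02429

∂p1/∂z1 = p1(1 - p1) = 0.02429 × (1 - 0.02429) = 0.0237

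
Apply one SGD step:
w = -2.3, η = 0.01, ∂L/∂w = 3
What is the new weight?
w_new = -2.33

w_new = w - η·∂L/∂w = -2.3 - 0.01×(3) = -2.3 - (0.03) = -2.33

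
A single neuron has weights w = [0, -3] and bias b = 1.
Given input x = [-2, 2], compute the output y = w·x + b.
y = -5

y = (0)(-2) + (-3)(2) + 1 = -5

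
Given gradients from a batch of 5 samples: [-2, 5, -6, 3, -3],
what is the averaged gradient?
Average gradient = -0.6

Average = (1/5)(-2 + 5 + -6 + 3 + -3) = -3/5 = -0.6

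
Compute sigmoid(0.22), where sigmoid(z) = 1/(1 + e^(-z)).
0.5548

sigmoid(0.22) = 1/(1 + e^(-0.22)) = 1/(1 + 0.8025) = 0.5548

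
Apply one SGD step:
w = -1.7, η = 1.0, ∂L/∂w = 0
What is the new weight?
w_new = -1.7

w_new = w - η·∂L/∂w = -1.7 - 1.0×(0) = -1.7 - (0) = -1.7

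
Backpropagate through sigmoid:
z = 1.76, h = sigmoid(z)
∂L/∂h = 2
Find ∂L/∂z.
∂L/∂z = 0.2505

σ(1.76) = 0.8532
σ'(1.76) = σ(1.76)(1 - σ(1.76)) = 0.8532 × 0.1468 = 0.1252
∂L/∂z = ∂L/∂h · σ'(z) = 2 × 0.1252 = 0.2505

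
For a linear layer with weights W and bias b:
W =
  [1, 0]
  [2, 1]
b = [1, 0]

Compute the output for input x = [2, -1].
y = [3, 3]

Wx = [1×2 + 0×-1, 2×2 + 1×-1]
   = [2, 3]
y = Wx + b = [2 + 1, 3 + 0] = [3, 3]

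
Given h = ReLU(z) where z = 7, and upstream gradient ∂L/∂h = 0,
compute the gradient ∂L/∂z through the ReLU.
∂L/∂z = 0

h = ReLU(7) = 7
Since z > 0: ∂h/∂z = 1
∂L/∂z = ∂L/∂h · ∂h/∂z = 0 × 1 = 0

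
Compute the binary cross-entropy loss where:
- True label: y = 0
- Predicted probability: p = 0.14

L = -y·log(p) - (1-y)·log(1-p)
L = 0.1508

L = -0·log(0.14) - 1·log(0.86) = -log(0.86) = 0.1508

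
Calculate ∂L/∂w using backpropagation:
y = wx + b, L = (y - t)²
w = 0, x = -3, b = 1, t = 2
∂L/∂w = 6

y = wx + b = (0)(-3) + 1 = 1
∂L/∂y = 2(y - t) = 2(1 - 2) = -2
∂y/∂w = x = -3
∂L/∂w = ∂L/∂y · ∂y/∂w = -2 × -3 = 6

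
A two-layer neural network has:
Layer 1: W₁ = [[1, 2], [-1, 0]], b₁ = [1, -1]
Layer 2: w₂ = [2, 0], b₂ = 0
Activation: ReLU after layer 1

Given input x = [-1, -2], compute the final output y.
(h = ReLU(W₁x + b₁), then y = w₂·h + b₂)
y = 0

Layer 1 pre-activation: z₁ = [-4, 0]
After ReLU: h = [0, 0]
Layer 2 output: y = 2×0 + 0×0 + 0 = 0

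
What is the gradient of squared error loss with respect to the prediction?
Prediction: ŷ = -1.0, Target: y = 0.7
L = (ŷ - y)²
∂L/∂ŷ = -3.4

∂L/∂ŷ = 2(ŷ - y) = 2(-1.0 - 0.7) = 2(-1.7) = -3.4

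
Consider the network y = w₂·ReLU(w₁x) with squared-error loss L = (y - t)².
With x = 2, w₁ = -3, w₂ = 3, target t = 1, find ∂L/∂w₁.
∂L/∂w₁ = 0

Forward pass:
z = w₁x = -3×2 = -6
h = ReLU(-6) = 0
y = w₂h = 3×0 = 0

Backward pass:
∂L/∂y = 2(y - t) = 2(0 - 1) = -2
∂y/∂h = w₂ = 3
∂h/∂z = 0 (ReLU derivative)
∂z/∂w₁ = x = 2

∂L/∂w₁ = -2 × 3 × 0 × 2 = 0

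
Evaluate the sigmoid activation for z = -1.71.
0.1532

sigmoid(-1.71) = 1/(1 + e^(1.71)) = 1/(1 + 5.529) = 0.1532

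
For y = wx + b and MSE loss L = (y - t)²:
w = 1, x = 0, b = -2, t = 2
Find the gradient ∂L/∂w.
∂L/∂w = 0

y = wx + b = (1)(0) + -2 = -2
∂L/∂y = 2(y - t) = 2(-2 - 2) = -8
∂y/∂w = x = 0
∂L/∂w = ∂L/∂y · ∂y/∂w = -8 × 0 = 0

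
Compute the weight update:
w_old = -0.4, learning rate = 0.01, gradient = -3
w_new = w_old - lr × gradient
w_new = -0.37

w_new = w - η·∂L/∂w = -0.4 - 0.01×(-3) = -0.4 - (-0.03) = -0.37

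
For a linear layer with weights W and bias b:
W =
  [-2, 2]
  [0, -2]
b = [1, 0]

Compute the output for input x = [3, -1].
y = [-7, 2]

Wx = [-2×3 + 2×-1, 0×3 + -2×-1]
   = [-8, 2]
y = Wx + b = [-8 + 1, 2 + 0] = [-7, 2]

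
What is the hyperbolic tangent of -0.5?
-0.4621

tanh(-0.5) = (e^(-0.5) - e^(0.5))/(e^(-0.5) + e^(0.5)) = -0.4621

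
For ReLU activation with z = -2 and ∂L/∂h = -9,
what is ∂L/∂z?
∂L/∂z = 0

h = ReLU(-2) = 0
Since z < 0: ∂h/∂z = 0
∂L/∂z = ∂L/∂h · ∂h/∂z = -9 × 0 = 0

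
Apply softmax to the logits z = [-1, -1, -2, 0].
p = [0.1966, 0.1966, 0.0723, 0.5344]

exp(z) = [0.3679, 0.3679, 0.1353, 1]
Sum = 1.871
p = [0.1966, 0.1966, 0.0723, 0.5344]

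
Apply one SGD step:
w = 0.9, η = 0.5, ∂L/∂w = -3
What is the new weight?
w_new = 2.4

w_new = w - η·∂L/∂w = 0.9 - 0.5×(-3) = 0.9 - (-1.5) = 2.4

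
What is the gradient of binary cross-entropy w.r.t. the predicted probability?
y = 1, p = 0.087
∂L/∂p = -11.49

∂L/∂p = -y/p + (1-y)/(1-p) = -1/0.087 + 0 = -11.49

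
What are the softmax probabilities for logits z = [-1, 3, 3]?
p = [0.0091, 0.4955, 0.4955]

exp(z) = [0.3679, 20.09, 20.09]
Sum = 40.54
p = [0.0091, 0.4955, 0.4955]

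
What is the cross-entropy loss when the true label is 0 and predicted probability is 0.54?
L = 0.7765

L = -0·log(0.54) - 1·log(0.46) = -log(0.46) = 0.7765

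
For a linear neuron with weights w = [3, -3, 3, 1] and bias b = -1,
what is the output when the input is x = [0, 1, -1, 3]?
y = -4

y = (3)(0) + (-3)(1) + (3)(-1) + (1)(3) + -1 = -4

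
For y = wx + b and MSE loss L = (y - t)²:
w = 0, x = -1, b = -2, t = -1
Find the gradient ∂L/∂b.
∂L/∂b = -2

y = wx + b = (0)(-1) + -2 = -2
∂L/∂y = 2(y - t) = 2(-2 - -1) = -2
∂y/∂b = 1
∂L/∂b = ∂L/∂y · ∂y/∂b = -2 × 1 = -2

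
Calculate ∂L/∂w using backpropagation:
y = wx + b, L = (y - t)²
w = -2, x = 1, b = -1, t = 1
∂L/∂w = -8

y = wx + b = (-2)(1) + -1 = -3
∂L/∂y = 2(y - t) = 2(-3 - 1) = -8
∂y/∂w = x = 1
∂L/∂w = ∂L/∂y · ∂y/∂w = -8 × 1 = -8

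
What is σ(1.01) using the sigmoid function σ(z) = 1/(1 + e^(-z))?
0.733

sigmoid(1.01) = 1/(1 + e^(-1.01)) = 1/(1 + 0.3642) = 0.733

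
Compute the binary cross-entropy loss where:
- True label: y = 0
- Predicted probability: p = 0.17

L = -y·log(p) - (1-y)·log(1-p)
L = 0.1863

L = -0·log(0.17) - 1·log(0.83) = -log(0.83) = 0.1863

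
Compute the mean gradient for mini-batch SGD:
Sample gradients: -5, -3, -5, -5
Average gradient = -4.5

Average = (1/4)(-5 + -3 + -5 + -5) = -18/4 = -4.5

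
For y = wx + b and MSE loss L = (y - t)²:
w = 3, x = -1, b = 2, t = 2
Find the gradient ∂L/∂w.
∂L/∂w = 6

y = wx + b = (3)(-1) + 2 = -1
∂L/∂y = 2(y - t) = 2(-1 - 2) = -6
∂y/∂w = x = -1
∂L/∂w = ∂L/∂y · ∂y/∂w = -6 × -1 = 6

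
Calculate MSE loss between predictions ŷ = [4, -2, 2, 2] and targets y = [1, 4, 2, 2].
MSE = 11.25

MSE = (1/4)((4-1)² + (-2-4)² + (2-2)² + (2-2)²) = (1/4)(9 + 36 + 0 + 0) = 11.25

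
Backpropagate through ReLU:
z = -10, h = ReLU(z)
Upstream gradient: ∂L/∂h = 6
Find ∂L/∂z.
∂L/∂z = 0

h = ReLU(-10) = 0
Since z < 0: ∂h/∂z = 0
∂L/∂z = ∂L/∂h · ∂h/∂z = 6 × 0 = 0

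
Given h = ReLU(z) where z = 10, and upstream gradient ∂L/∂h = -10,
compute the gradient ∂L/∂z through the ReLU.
∂L/∂z = -10

h = ReLU(10) = 10
Since z > 0: ∂h/∂z = 1
∂L/∂z = ∂L/∂h · ∂h/∂z = -10 × 1 = -10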